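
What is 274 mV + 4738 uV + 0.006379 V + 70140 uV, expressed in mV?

355.257 mV

In mV:
  274 mV → 274
  4738 uV = 4738 × 10⁻³ mV = 4.738
  0.006379 V = 0.006379 × 10³ mV = 6.379
  70140 uV = 70140 × 10⁻³ mV = 70.14
Sum: 274 + 4.738 + 6.379 + 70.14 = 355.257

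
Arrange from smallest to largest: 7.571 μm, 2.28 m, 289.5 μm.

7.571 μm < 289.5 μm < 2.28 m

7.571 μm = 0.000007571 m
2.28 m = 2.28 m
289.5 μm = 0.0002895 m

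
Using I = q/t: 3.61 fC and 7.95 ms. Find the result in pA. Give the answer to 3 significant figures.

(3.61 × 10^-15) / (7.95 × 10^-3) = 0.45409 × 10^-12 A

0.454 pA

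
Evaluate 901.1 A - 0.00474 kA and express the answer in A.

896.36 A

In A:
  901.1 A → 901.1
  0.00474 kA = 0.00474 × 10³ A = 4.74
Difference: 901.1 - 4.74 = 896.36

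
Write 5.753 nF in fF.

5753000 fF

nano = 1e-9, femto = 1e-15; factor is 1e6.
5.753 × 1e6 = 5753000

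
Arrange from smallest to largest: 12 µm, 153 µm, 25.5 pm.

25.5 pm < 12 µm < 153 µm

12 µm = 0.000012 m
153 µm = 0.000153 m
25.5 pm = 0.0000000000255 m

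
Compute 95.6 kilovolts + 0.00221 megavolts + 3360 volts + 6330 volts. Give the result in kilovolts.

In kilovolts:
  95.6 kilovolts → 95.6
  0.00221 megavolts = 0.00221 × 10³ kilovolts = 2.21
  3360 volts = 3360 × 10⁻³ kilovolts = 3.36
  6330 volts = 6330 × 10⁻³ kilovolts = 6.33
Sum: 95.6 + 2.21 + 3.36 + 6.33 = 107.5

107.5 kilovolts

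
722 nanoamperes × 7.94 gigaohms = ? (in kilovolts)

5.73268 kilovolts

722 × 10^-9 × 7.94 × 10^9 = 5732.68 V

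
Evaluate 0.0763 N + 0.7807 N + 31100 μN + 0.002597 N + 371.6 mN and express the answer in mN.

In mN:
  0.0763 N = 0.0763 × 10^3 mN = 76.3
  0.7807 N = 0.7807 × 10^3 mN = 780.7
  31100 μN = 31100 × 10^-3 mN = 31.1
  0.002597 N = 0.002597 × 10^3 mN = 2.597
  371.6 mN → 371.6
Sum: 76.3 + 780.7 + 31.1 + 2.597 + 371.6 = 1262.297

1262.297 mN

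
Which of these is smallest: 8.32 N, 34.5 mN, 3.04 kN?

8.32 N = 8.32 N
34.5 mN = 0.0345 N
3.04 kN = 3040 N

34.5 mN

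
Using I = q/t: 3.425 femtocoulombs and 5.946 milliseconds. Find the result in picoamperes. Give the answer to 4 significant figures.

(3.425 × 10^-15) / (5.946 × 10^-3) = 0.576017 × 10^-12 A

0.5760 picoamperes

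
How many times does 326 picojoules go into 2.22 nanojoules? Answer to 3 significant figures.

(2.22 × 10^-9) / (326 × 10^-12) = 0.00681 × 10^3

6.81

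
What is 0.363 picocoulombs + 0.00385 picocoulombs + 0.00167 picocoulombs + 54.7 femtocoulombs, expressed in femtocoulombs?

In femtocoulombs:
  0.363 picocoulombs = 0.363 × 10³ femtocoulombs = 363
  0.00385 picocoulombs = 0.00385 × 10³ femtocoulombs = 3.85
  0.00167 picocoulombs = 0.00167 × 10³ femtocoulombs = 1.67
  54.7 femtocoulombs → 54.7
Sum: 363 + 3.85 + 1.67 + 54.7 = 423.22

423.22 femtocoulombs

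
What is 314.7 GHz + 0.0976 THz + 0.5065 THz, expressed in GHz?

In GHz:
  314.7 GHz → 314.7
  0.0976 THz = 0.0976 × 10^3 GHz = 97.6
  0.5065 THz = 0.5065 × 10^3 GHz = 506.5
Sum: 314.7 + 97.6 + 506.5 = 918.8

918.8 GHz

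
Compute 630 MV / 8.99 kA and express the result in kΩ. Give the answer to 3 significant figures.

(630e6) / (8.99e3) = 70.078e3 Ω

70.1 kΩ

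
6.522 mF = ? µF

6522 µF

milli = 10^-3, micro = 10^-6; factor is 10^3.
6.522 × 10^3 = 6522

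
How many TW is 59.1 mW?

0.0000000000000591 TW

milli = 10^-3, tera = 10^12; factor is 10^-15.
59.1 × 10^-15 = 0.0000000000000591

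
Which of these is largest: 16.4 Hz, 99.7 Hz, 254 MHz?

16.4 Hz = 16.4 Hz
99.7 Hz = 99.7 Hz
254 MHz = 254000000 Hz

254 MHz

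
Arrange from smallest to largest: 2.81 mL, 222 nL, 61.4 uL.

222 nL < 61.4 uL < 2.81 mL

2.81 mL = 0.00281 L
222 nL = 0.000000222 L
61.4 uL = 0.0000614 L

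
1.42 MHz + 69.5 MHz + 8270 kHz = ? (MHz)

79.19 MHz

In MHz:
  1.42 MHz → 1.42
  69.5 MHz → 69.5
  8270 kHz = 8270 × 10⁻³ MHz = 8.27
Sum: 1.42 + 69.5 + 8.27 = 79.19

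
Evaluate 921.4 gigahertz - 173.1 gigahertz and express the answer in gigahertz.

748.3 gigahertz

In gigahertz:
  921.4 gigahertz → 921.4
  173.1 gigahertz → 173.1
Difference: 921.4 - 173.1 = 748.3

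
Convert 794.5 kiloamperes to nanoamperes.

794500000000000 nanoamperes

kilo = 10^3, nano = 10^-9; factor is 10^12.
794.5 × 10^12 = 794500000000000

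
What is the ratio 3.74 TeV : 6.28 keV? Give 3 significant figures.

596000000

(3.74e12) / (6.28e3) = 0.5955e9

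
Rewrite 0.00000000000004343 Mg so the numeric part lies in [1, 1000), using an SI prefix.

43.43 ng

= 43.43 × 10^-9 g; 10^-9 is nano.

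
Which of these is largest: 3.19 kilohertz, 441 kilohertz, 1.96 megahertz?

1.96 megahertz

3.19 kilohertz = 3190 hertz
441 kilohertz = 441000 hertz
1.96 megahertz = 1960000 hertz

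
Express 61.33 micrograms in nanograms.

61330 nanograms

micro = 10⁻⁶, nano = 10⁻⁹; factor is 10³.
61.33 × 10³ = 61330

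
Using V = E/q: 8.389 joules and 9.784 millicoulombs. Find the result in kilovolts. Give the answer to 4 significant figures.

0.8574 kilovolts

(8.389) / (9.784 × 10⁻³) = 0.85742 × 10³ V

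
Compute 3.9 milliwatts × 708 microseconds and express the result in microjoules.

2.7612 microjoules

3.9e-3 × 708e-6 = 2761.2e-9 J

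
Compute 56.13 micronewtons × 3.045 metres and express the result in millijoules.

56.13e-6 × 3.045 = 170.91585e-6 J

0.17091585 millijoules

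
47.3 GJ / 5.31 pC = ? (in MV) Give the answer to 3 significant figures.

8910000000000000 MV

(47.3 × 10^9) / (5.31 × 10^-12) = 8.9077 × 10^21 V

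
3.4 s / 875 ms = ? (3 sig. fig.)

3.89

(3.4) / (875 × 10^-3) = 0.003886 × 10^3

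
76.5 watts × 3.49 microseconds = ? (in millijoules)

76.5 × 3.49 × 10^-6 = 266.985 × 10^-6 J

0.266985 millijoules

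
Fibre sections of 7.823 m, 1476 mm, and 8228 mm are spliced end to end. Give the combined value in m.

17.527 m

In m:
  7.823 m → 7.823
  1476 mm = 1476 × 10⁻³ m = 1.476
  8228 mm = 8228 × 10⁻³ m = 8.228
Sum: 7.823 + 1.476 + 8.228 = 17.527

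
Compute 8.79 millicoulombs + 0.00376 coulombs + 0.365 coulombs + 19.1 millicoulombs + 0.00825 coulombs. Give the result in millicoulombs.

In millicoulombs:
  8.79 millicoulombs → 8.79
  0.00376 coulombs = 0.00376 × 10^3 millicoulombs = 3.76
  0.365 coulombs = 0.365 × 10^3 millicoulombs = 365
  19.1 millicoulombs → 19.1
  0.00825 coulombs = 0.00825 × 10^3 millicoulombs = 8.25
Sum: 8.79 + 3.76 + 365 + 19.1 + 8.25 = 404.9

404.9 millicoulombs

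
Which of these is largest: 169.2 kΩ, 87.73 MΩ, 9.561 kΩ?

169.2 kΩ = 169200 Ω
87.73 MΩ = 87730000 Ω
9.561 kΩ = 9561 Ω

87.73 MΩ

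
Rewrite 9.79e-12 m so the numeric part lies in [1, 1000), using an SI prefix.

9.79 pm

= 9.79e-12 m; 1e-12 is pico.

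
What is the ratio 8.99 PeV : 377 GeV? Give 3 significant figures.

23800

(8.99e15) / (377e9) = 0.02385e6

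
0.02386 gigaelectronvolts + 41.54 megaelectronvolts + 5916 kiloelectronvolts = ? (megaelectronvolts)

In megaelectronvolts:
  0.02386 gigaelectronvolts = 0.02386 × 10^3 megaelectronvolts = 23.86
  41.54 megaelectronvolts → 41.54
  5916 kiloelectronvolts = 5916 × 10^-3 megaelectronvolts = 5.916
Sum: 23.86 + 41.54 + 5.916 = 71.316

71.316 megaelectronvolts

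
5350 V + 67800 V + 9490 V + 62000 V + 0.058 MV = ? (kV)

In kV:
  5350 V = 5350 × 10⁻³ kV = 5.35
  67800 V = 67800 × 10⁻³ kV = 67.8
  9490 V = 9490 × 10⁻³ kV = 9.49
  62000 V = 62000 × 10⁻³ kV = 62
  0.058 MV = 0.058 × 10³ kV = 58
Sum: 5.35 + 67.8 + 9.49 + 62 + 58 = 202.64

202.64 kV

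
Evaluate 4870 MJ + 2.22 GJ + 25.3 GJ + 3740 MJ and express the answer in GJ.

36.13 GJ

In GJ:
  4870 MJ = 4870 × 10⁻³ GJ = 4.87
  2.22 GJ → 2.22
  25.3 GJ → 25.3
  3740 MJ = 3740 × 10⁻³ GJ = 3.74
Sum: 4.87 + 2.22 + 25.3 + 3.74 = 36.13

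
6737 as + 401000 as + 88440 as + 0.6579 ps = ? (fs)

1154.077 fs

In fs:
  6737 as = 6737 × 10⁻³ fs = 6.737
  401000 as = 401000 × 10⁻³ fs = 401
  88440 as = 88440 × 10⁻³ fs = 88.44
  0.6579 ps = 0.6579 × 10³ fs = 657.9
Sum: 6.737 + 401 + 88.44 + 657.9 = 1154.077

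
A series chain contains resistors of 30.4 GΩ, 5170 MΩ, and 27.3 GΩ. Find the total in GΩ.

In GΩ:
  30.4 GΩ → 30.4
  5170 MΩ = 5170e-3 GΩ = 5.17
  27.3 GΩ → 27.3
Sum: 30.4 + 5.17 + 27.3 = 62.87

62.87 GΩ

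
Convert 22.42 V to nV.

22420000000 nV

(no prefix) = 10^0, nano = 10^-9; factor is 10^9.
22.42 × 10^9 = 22420000000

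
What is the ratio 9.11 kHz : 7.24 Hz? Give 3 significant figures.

1260

(9.11e3) / (7.24) = 1.258e3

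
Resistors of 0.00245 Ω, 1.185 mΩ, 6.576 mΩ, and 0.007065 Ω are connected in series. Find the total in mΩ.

In mΩ:
  0.00245 Ω = 0.00245 × 10^3 mΩ = 2.45
  1.185 mΩ → 1.185
  6.576 mΩ → 6.576
  0.007065 Ω = 0.007065 × 10^3 mΩ = 7.065
Sum: 2.45 + 1.185 + 6.576 + 7.065 = 17.276

17.276 mΩ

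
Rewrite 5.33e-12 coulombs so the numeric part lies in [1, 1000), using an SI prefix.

5.33 picocoulombs

= 5.33e-12 coulombs; 1e-12 is pico.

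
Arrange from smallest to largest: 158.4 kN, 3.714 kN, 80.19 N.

80.19 N < 3.714 kN < 158.4 kN

158.4 kN = 158400 N
3.714 kN = 3714 N
80.19 N = 80.19 N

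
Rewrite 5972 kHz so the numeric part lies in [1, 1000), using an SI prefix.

5.972 MHz

= 5.972 × 10⁶ Hz; 10⁶ is mega.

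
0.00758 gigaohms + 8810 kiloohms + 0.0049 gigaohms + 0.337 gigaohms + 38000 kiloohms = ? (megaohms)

In megaohms:
  0.00758 gigaohms = 0.00758 × 10^3 megaohms = 7.58
  8810 kiloohms = 8810 × 10^-3 megaohms = 8.81
  0.0049 gigaohms = 0.0049 × 10^3 megaohms = 4.9
  0.337 gigaohms = 0.337 × 10^3 megaohms = 337
  38000 kiloohms = 38000 × 10^-3 megaohms = 38
Sum: 7.58 + 8.81 + 4.9 + 337 + 38 = 396.29

396.29 megaohms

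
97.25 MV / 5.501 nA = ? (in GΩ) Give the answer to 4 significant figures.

(97.25 × 10⁶) / (5.501 × 10⁻⁹) = 17.6786 × 10¹⁵ Ω

17680000 GΩ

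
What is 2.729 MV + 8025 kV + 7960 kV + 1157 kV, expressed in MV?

19.871 MV

In MV:
  2.729 MV → 2.729
  8025 kV = 8025 × 10⁻³ MV = 8.025
  7960 kV = 7960 × 10⁻³ MV = 7.96
  1157 kV = 1157 × 10⁻³ MV = 1.157
Sum: 2.729 + 8.025 + 7.96 + 1.157 = 19.871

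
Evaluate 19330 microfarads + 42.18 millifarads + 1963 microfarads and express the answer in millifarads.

63.473 millifarads

In millifarads:
  19330 microfarads = 19330 × 10^-3 millifarads = 19.33
  42.18 millifarads → 42.18
  1963 microfarads = 1963 × 10^-3 millifarads = 1.963
Sum: 19.33 + 42.18 + 1.963 = 63.473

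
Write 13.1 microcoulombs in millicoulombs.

0.0131 millicoulombs

micro = 1e-6, milli = 1e-3; factor is 1e-3.
13.1 × 1e-3 = 0.0131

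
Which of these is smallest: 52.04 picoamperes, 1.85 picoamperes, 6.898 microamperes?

1.85 picoamperes

52.04 picoamperes = 0.00000000005204 amperes
1.85 picoamperes = 0.00000000000185 amperes
6.898 microamperes = 0.000006898 amperes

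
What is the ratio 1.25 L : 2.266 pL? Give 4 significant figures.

(1.25) / (2.266 × 10⁻¹²) = 0.55163 × 10¹²

551600000000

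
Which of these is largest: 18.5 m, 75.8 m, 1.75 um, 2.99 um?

18.5 m = 18.5 m
75.8 m = 75.8 m
1.75 um = 0.00000175 m
2.99 um = 0.00000299 m

75.8 m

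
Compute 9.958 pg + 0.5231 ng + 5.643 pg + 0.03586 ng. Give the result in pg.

574.561 pg

In pg:
  9.958 pg → 9.958
  0.5231 ng = 0.5231 × 10^3 pg = 523.1
  5.643 pg → 5.643
  0.03586 ng = 0.03586 × 10^3 pg = 35.86
Sum: 9.958 + 523.1 + 5.643 + 35.86 = 574.561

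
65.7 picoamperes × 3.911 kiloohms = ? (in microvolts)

65.7 × 10⁻¹² × 3.911 × 10³ = 256.9527 × 10⁻⁹ V

0.2569527 microvolts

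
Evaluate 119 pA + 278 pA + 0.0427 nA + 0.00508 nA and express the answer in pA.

In pA:
  119 pA → 119
  278 pA → 278
  0.0427 nA = 0.0427e3 pA = 42.7
  0.00508 nA = 0.00508e3 pA = 5.08
Sum: 119 + 278 + 42.7 + 5.08 = 444.78

444.78 pA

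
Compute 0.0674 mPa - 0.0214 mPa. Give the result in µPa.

46 µPa

In µPa:
  0.0674 mPa = 0.0674e3 µPa = 67.4
  0.0214 mPa = 0.0214e3 µPa = 21.4
Difference: 67.4 - 21.4 = 46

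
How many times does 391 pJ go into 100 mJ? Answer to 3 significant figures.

(100 × 10^-3) / (391 × 10^-12) = 0.2558 × 10^9

256000000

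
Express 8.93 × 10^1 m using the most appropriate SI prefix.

89.3 m

= 89.3 m; mantissa already in [1, 1000).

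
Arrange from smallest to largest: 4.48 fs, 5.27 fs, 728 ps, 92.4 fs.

4.48 fs < 5.27 fs < 92.4 fs < 728 ps

4.48 fs = 0.00000000000000448 s
5.27 fs = 0.00000000000000527 s
728 ps = 0.000000000728 s
92.4 fs = 0.0000000000000924 s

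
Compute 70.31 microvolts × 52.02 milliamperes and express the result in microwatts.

3.6575262 microwatts

70.31 × 10⁻⁶ × 52.02 × 10⁻³ = 3657.5262 × 10⁻⁹ W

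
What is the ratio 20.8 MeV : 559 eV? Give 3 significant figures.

(20.8 × 10⁶) / (559) = 0.03721 × 10⁶

37200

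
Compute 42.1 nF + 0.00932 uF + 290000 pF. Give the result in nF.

In nF:
  42.1 nF → 42.1
  0.00932 uF = 0.00932 × 10³ nF = 9.32
  290000 pF = 290000 × 10⁻³ nF = 290
Sum: 42.1 + 9.32 + 290 = 341.42

341.42 nF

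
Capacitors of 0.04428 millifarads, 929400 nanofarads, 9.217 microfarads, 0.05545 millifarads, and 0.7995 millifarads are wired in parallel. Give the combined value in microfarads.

1837.847 microfarads

In microfarads:
  0.04428 millifarads = 0.04428 × 10^3 microfarads = 44.28
  929400 nanofarads = 929400 × 10^-3 microfarads = 929.4
  9.217 microfarads → 9.217
  0.05545 millifarads = 0.05545 × 10^3 microfarads = 55.45
  0.7995 millifarads = 0.7995 × 10^3 microfarads = 799.5
Sum: 44.28 + 929.4 + 9.217 + 55.45 + 799.5 = 1837.847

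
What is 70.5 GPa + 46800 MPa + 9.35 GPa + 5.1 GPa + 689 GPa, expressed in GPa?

820.75 GPa

In GPa:
  70.5 GPa → 70.5
  46800 MPa = 46800e-3 GPa = 46.8
  9.35 GPa → 9.35
  5.1 GPa → 5.1
  689 GPa → 689
Sum: 70.5 + 46.8 + 9.35 + 5.1 + 689 = 820.75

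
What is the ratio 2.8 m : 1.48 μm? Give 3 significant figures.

(2.8) / (1.48e-6) = 1.892e6

1890000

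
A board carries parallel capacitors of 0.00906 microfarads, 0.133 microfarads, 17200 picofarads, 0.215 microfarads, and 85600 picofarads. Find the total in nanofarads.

459.86 nanofarads

In nanofarads:
  0.00906 microfarads = 0.00906 × 10³ nanofarads = 9.06
  0.133 microfarads = 0.133 × 10³ nanofarads = 133
  17200 picofarads = 17200 × 10⁻³ nanofarads = 17.2
  0.215 microfarads = 0.215 × 10³ nanofarads = 215
  85600 picofarads = 85600 × 10⁻³ nanofarads = 85.6
Sum: 9.06 + 133 + 17.2 + 215 + 85.6 = 459.86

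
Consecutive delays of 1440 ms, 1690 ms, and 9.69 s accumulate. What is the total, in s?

In s:
  1440 ms = 1440e-3 s = 1.44
  1690 ms = 1690e-3 s = 1.69
  9.69 s → 9.69
Sum: 1.44 + 1.69 + 9.69 = 12.82

12.82 s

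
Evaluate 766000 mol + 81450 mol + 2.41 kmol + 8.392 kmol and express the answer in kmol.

858.252 kmol

In kmol:
  766000 mol = 766000 × 10^-3 kmol = 766
  81450 mol = 81450 × 10^-3 kmol = 81.45
  2.41 kmol → 2.41
  8.392 kmol → 8.392
Sum: 766 + 81.45 + 2.41 + 8.392 = 858.252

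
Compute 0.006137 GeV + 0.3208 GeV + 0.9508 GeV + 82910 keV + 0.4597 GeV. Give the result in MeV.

In MeV:
  0.006137 GeV = 0.006137 × 10³ MeV = 6.137
  0.3208 GeV = 0.3208 × 10³ MeV = 320.8
  0.9508 GeV = 0.9508 × 10³ MeV = 950.8
  82910 keV = 82910 × 10⁻³ MeV = 82.91
  0.4597 GeV = 0.4597 × 10³ MeV = 459.7
Sum: 6.137 + 320.8 + 950.8 + 82.91 + 459.7 = 1820.347

1820.347 MeV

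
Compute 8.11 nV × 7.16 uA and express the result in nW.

0.0000580676 nW

8.11 × 10^-9 × 7.16 × 10^-6 = 58.0676 × 10^-15 W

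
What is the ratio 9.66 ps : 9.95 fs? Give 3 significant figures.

971

(9.66 × 10^-12) / (9.95 × 10^-15) = 0.9709 × 10^3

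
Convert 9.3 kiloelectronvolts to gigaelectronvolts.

0.0000093 gigaelectronvolts

kilo = 1e3, giga = 1e9; factor is 1e-6.
9.3 × 1e-6 = 0.0000093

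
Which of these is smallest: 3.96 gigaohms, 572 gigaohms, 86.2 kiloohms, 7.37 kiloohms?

7.37 kiloohms

3.96 gigaohms = 3960000000 ohms
572 gigaohms = 572000000000 ohms
86.2 kiloohms = 86200 ohms
7.37 kiloohms = 7370 ohms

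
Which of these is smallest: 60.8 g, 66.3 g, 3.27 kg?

60.8 g

60.8 g = 60.8 g
66.3 g = 66.3 g
3.27 kg = 3270 g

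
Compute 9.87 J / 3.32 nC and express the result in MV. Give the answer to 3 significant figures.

(9.87) / (3.32e-9) = 2.9729e9 V

2970 MV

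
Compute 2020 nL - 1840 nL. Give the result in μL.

In μL:
  2020 nL = 2020 × 10^-3 μL = 2.02
  1840 nL = 1840 × 10^-3 μL = 1.84
Difference: 2.02 - 1.84 = 0.18

0.18 μL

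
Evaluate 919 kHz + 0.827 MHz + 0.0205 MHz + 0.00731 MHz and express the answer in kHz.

In kHz:
  919 kHz → 919
  0.827 MHz = 0.827 × 10³ kHz = 827
  0.0205 MHz = 0.0205 × 10³ kHz = 20.5
  0.00731 MHz = 0.00731 × 10³ kHz = 7.31
Sum: 919 + 827 + 20.5 + 7.31 = 1773.81

1773.81 kHz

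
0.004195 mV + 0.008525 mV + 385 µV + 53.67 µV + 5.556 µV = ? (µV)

In µV:
  0.004195 mV = 0.004195 × 10^3 µV = 4.195
  0.008525 mV = 0.008525 × 10^3 µV = 8.525
  385 µV → 385
  53.67 µV → 53.67
  5.556 µV → 5.556
Sum: 4.195 + 8.525 + 385 + 53.67 + 5.556 = 456.946

456.946 µV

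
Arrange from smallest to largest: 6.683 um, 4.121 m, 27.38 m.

6.683 um = 0.000006683 m
4.121 m = 4.121 m
27.38 m = 27.38 m

6.683 um < 4.121 m < 27.38 m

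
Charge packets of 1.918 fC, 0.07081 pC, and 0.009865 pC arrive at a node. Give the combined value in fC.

In fC:
  1.918 fC → 1.918
  0.07081 pC = 0.07081e3 fC = 70.81
  0.009865 pC = 0.009865e3 fC = 9.865
Sum: 1.918 + 70.81 + 9.865 = 82.593

82.593 fC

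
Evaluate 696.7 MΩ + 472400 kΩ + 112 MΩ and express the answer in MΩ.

In MΩ:
  696.7 MΩ → 696.7
  472400 kΩ = 472400e-3 MΩ = 472.4
  112 MΩ → 112
Sum: 696.7 + 472.4 + 112 = 1281.1

1281.1 MΩ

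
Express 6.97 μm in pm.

micro = 10⁻⁶, pico = 10⁻¹²; factor is 10⁶.
6.97 × 10⁶ = 6970000

6970000 pm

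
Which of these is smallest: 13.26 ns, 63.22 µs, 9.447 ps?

13.26 ns = 0.00000001326 s
63.22 µs = 0.00006322 s
9.447 ps = 0.000000000009447 s

9.447 ps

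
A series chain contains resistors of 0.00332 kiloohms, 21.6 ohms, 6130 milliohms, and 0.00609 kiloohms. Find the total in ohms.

37.14 ohms

In ohms:
  0.00332 kiloohms = 0.00332 × 10³ ohms = 3.32
  21.6 ohms → 21.6
  6130 milliohms = 6130 × 10⁻³ ohms = 6.13
  0.00609 kiloohms = 0.00609 × 10³ ohms = 6.09
Sum: 3.32 + 21.6 + 6.13 + 6.09 = 37.14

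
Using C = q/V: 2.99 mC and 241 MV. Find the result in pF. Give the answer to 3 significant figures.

12.4 pF

(2.99 × 10^-3) / (241 × 10^6) = 0.012407 × 10^-9 F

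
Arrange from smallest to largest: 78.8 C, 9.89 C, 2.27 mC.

78.8 C = 78.8 C
9.89 C = 9.89 C
2.27 mC = 0.00227 C

2.27 mC < 9.89 C < 78.8 C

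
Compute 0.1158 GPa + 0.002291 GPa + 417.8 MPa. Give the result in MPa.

535.891 MPa

In MPa:
  0.1158 GPa = 0.1158e3 MPa = 115.8
  0.002291 GPa = 0.002291e3 MPa = 2.291
  417.8 MPa → 417.8
Sum: 115.8 + 2.291 + 417.8 = 535.891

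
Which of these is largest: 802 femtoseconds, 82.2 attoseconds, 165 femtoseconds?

802 femtoseconds = 0.000000000000802 seconds
82.2 attoseconds = 0.0000000000000000822 seconds
165 femtoseconds = 0.000000000000165 seconds

802 femtoseconds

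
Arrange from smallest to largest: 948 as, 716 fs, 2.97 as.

948 as = 0.000000000000000948 s
716 fs = 0.000000000000716 s
2.97 as = 0.00000000000000000297 s

2.97 as < 948 as < 716 fs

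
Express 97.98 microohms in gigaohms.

micro = 10⁻⁶, giga = 10⁹; factor is 10⁻¹⁵.
97.98 × 10⁻¹⁵ = 0.00000000000009798

0.00000000000009798 gigaohms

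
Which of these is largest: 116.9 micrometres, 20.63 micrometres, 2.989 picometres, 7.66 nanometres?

116.9 micrometres

116.9 micrometres = 0.0001169 metres
20.63 micrometres = 0.00002063 metres
2.989 picometres = 0.000000000002989 metres
7.66 nanometres = 0.00000000766 metres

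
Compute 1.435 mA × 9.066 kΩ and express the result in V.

13.00971 V

1.435 × 10⁻³ × 9.066 × 10³ = 13.00971 V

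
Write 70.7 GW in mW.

giga = 1e9, milli = 1e-3; factor is 1e12.
70.7 × 1e12 = 70700000000000

70700000000000 mW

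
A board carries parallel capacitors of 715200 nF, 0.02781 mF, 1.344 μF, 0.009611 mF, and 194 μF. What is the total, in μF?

In μF:
  715200 nF = 715200 × 10⁻³ μF = 715.2
  0.02781 mF = 0.02781 × 10³ μF = 27.81
  1.344 μF → 1.344
  0.009611 mF = 0.009611 × 10³ μF = 9.611
  194 μF → 194
Sum: 715.2 + 27.81 + 1.344 + 9.611 + 194 = 947.965

947.965 μF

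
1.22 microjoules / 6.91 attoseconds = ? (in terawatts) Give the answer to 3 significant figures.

(1.22e-6) / (6.91e-18) = 0.17656e12 W

0.177 terawatts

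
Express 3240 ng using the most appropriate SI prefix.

= 3.24 × 10^-6 g; 10^-6 is micro.

3.24 ug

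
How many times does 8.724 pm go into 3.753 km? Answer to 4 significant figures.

(3.753e3) / (8.724e-12) = 0.43019e15

430200000000000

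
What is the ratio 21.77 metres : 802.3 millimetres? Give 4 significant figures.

(21.77) / (802.3 × 10⁻³) = 0.027134 × 10³

27.13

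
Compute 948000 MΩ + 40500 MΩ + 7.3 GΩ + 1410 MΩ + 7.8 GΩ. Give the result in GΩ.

1005.01 GΩ

In GΩ:
  948000 MΩ = 948000e-3 GΩ = 948
  40500 MΩ = 40500e-3 GΩ = 40.5
  7.3 GΩ → 7.3
  1410 MΩ = 1410e-3 GΩ = 1.41
  7.8 GΩ → 7.8
Sum: 948 + 40.5 + 7.3 + 1.41 + 7.8 = 1005.01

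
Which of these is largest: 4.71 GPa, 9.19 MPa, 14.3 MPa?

4.71 GPa = 4710000000 Pa
9.19 MPa = 9190000 Pa
14.3 MPa = 14300000 Pa

4.71 GPa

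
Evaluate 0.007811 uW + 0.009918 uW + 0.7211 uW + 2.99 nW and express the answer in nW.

In nW:
  0.007811 uW = 0.007811 × 10³ nW = 7.811
  0.009918 uW = 0.009918 × 10³ nW = 9.918
  0.7211 uW = 0.7211 × 10³ nW = 721.1
  2.99 nW → 2.99
Sum: 7.811 + 9.918 + 721.1 + 2.99 = 741.819

741.819 nW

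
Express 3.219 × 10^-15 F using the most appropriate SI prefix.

3.219 fF

= 3.219 × 10^-15 F; 10^-15 is femto.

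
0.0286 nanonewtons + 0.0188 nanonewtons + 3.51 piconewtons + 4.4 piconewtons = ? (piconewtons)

55.31 piconewtons

In piconewtons:
  0.0286 nanonewtons = 0.0286 × 10³ piconewtons = 28.6
  0.0188 nanonewtons = 0.0188 × 10³ piconewtons = 18.8
  3.51 piconewtons → 3.51
  4.4 piconewtons → 4.4
Sum: 28.6 + 18.8 + 3.51 + 4.4 = 55.31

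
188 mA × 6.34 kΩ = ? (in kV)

188 × 10⁻³ × 6.34 × 10³ = 1191.92 V

1.19192 kV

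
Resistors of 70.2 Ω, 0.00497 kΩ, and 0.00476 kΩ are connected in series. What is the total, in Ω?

In Ω:
  70.2 Ω → 70.2
  0.00497 kΩ = 0.00497 × 10^3 Ω = 4.97
  0.00476 kΩ = 0.00476 × 10^3 Ω = 4.76
Sum: 70.2 + 4.97 + 4.76 = 79.93

79.93 Ω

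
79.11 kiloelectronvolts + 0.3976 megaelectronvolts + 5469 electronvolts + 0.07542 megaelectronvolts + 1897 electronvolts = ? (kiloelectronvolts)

In kiloelectronvolts:
  79.11 kiloelectronvolts → 79.11
  0.3976 megaelectronvolts = 0.3976 × 10^3 kiloelectronvolts = 397.6
  5469 electronvolts = 5469 × 10^-3 kiloelectronvolts = 5.469
  0.07542 megaelectronvolts = 0.07542 × 10^3 kiloelectronvolts = 75.42
  1897 electronvolts = 1897 × 10^-3 kiloelectronvolts = 1.897
Sum: 79.11 + 397.6 + 5.469 + 75.42 + 1.897 = 559.496

559.496 kiloelectronvolts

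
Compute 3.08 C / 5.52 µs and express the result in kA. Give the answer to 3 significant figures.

(3.08) / (5.52e-6) = 0.55797e6 A

558 kA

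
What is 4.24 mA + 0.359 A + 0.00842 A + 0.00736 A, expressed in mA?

In mA:
  4.24 mA → 4.24
  0.359 A = 0.359 × 10^3 mA = 359
  0.00842 A = 0.00842 × 10^3 mA = 8.42
  0.00736 A = 0.00736 × 10^3 mA = 7.36
Sum: 4.24 + 359 + 8.42 + 7.36 = 379.02

379.02 mA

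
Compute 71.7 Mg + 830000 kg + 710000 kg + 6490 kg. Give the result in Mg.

1618.19 Mg

In Mg:
  71.7 Mg → 71.7
  830000 kg = 830000 × 10^-3 Mg = 830
  710000 kg = 710000 × 10^-3 Mg = 710
  6490 kg = 6490 × 10^-3 Mg = 6.49
Sum: 71.7 + 830 + 710 + 6.49 = 1618.19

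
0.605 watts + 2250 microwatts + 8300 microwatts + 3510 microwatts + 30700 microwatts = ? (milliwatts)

649.76 milliwatts

In milliwatts:
  0.605 watts = 0.605e3 milliwatts = 605
  2250 microwatts = 2250e-3 milliwatts = 2.25
  8300 microwatts = 8300e-3 milliwatts = 8.3
  3510 microwatts = 3510e-3 milliwatts = 3.51
  30700 microwatts = 30700e-3 milliwatts = 30.7
Sum: 605 + 2.25 + 8.3 + 3.51 + 30.7 = 649.76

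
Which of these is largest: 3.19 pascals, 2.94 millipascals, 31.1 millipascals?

3.19 pascals = 3.19 pascals
2.94 millipascals = 0.00294 pascals
31.1 millipascals = 0.0311 pascals

3.19 pascals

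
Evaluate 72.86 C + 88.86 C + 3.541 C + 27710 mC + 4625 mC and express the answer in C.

197.596 C

In C:
  72.86 C → 72.86
  88.86 C → 88.86
  3.541 C → 3.541
  27710 mC = 27710e-3 C = 27.71
  4625 mC = 4625e-3 C = 4.625
Sum: 72.86 + 88.86 + 3.541 + 27.71 + 4.625 = 197.596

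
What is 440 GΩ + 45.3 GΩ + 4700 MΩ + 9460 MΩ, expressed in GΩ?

In GΩ:
  440 GΩ → 440
  45.3 GΩ → 45.3
  4700 MΩ = 4700 × 10^-3 GΩ = 4.7
  9460 MΩ = 9460 × 10^-3 GΩ = 9.46
Sum: 440 + 45.3 + 4.7 + 9.46 = 499.46

499.46 GΩ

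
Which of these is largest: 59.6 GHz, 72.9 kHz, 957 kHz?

59.6 GHz

59.6 GHz = 59600000000 Hz
72.9 kHz = 72900 Hz
957 kHz = 957000 Hz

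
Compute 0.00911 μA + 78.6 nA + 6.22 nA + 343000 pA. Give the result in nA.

In nA:
  0.00911 μA = 0.00911e3 nA = 9.11
  78.6 nA → 78.6
  6.22 nA → 6.22
  343000 pA = 343000e-3 nA = 343
Sum: 9.11 + 78.6 + 6.22 + 343 = 436.93

436.93 nA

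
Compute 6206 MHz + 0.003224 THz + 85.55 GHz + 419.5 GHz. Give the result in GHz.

514.48 GHz

In GHz:
  6206 MHz = 6206e-3 GHz = 6.206
  0.003224 THz = 0.003224e3 GHz = 3.224
  85.55 GHz → 85.55
  419.5 GHz → 419.5
Sum: 6.206 + 3.224 + 85.55 + 419.5 = 514.48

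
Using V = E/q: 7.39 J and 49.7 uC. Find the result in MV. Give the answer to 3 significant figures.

(7.39) / (49.7e-6) = 0.14869e6 V

0.149 MV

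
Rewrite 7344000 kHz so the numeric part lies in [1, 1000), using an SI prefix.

7.344 GHz

= 7.344e9 Hz; 1e9 is giga.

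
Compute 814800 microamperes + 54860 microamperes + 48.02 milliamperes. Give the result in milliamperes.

In milliamperes:
  814800 microamperes = 814800 × 10⁻³ milliamperes = 814.8
  54860 microamperes = 54860 × 10⁻³ milliamperes = 54.86
  48.02 milliamperes → 48.02
Sum: 814.8 + 54.86 + 48.02 = 917.68

917.68 milliamperes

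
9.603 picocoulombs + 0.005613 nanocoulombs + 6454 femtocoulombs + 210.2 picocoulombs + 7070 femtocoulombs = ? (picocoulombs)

In picocoulombs:
  9.603 picocoulombs → 9.603
  0.005613 nanocoulombs = 0.005613 × 10³ picocoulombs = 5.613
  6454 femtocoulombs = 6454 × 10⁻³ picocoulombs = 6.454
  210.2 picocoulombs → 210.2
  7070 femtocoulombs = 7070 × 10⁻³ picocoulombs = 7.07
Sum: 9.603 + 5.613 + 6.454 + 210.2 + 7.07 = 238.94

238.94 picocoulombs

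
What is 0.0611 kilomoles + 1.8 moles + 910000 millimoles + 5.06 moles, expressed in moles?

In moles:
  0.0611 kilomoles = 0.0611 × 10^3 moles = 61.1
  1.8 moles → 1.8
  910000 millimoles = 910000 × 10^-3 moles = 910
  5.06 moles → 5.06
Sum: 61.1 + 1.8 + 910 + 5.06 = 977.96

977.96 moles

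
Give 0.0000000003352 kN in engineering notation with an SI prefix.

= 335.2 × 10⁻⁹ N; 10⁻⁹ is nano.

335.2 nN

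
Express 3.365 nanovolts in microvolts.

nano = 10^-9, micro = 10^-6; factor is 10^-3.
3.365 × 10^-3 = 0.003365

0.003365 microvolts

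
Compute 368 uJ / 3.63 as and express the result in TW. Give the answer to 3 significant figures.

(368e-6) / (3.63e-18) = 101.38e12 W

101 TW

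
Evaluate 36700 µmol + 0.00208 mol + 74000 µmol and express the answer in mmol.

112.78 mmol

In mmol:
  36700 µmol = 36700 × 10^-3 mmol = 36.7
  0.00208 mol = 0.00208 × 10^3 mmol = 2.08
  74000 µmol = 74000 × 10^-3 mmol = 74
Sum: 36.7 + 2.08 + 74 = 112.78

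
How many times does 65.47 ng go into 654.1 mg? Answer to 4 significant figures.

9991000

(654.1 × 10⁻³) / (65.47 × 10⁻⁹) = 9.9908 × 10⁶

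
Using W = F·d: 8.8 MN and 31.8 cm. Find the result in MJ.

8.8 × 10⁶ × 31.8 × 10⁻² = 279.84 × 10⁴ J

2.7984 MJ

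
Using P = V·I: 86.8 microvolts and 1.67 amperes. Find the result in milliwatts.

0.144956 milliwatts

86.8e-6 × 1.67 = 144.956e-6 W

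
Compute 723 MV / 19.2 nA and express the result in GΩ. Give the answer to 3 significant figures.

(723 × 10⁶) / (19.2 × 10⁻⁹) = 37.656 × 10¹⁵ Ω

37700000 GΩ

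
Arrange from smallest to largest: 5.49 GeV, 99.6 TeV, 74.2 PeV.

5.49 GeV = 5490000000 eV
99.6 TeV = 99600000000000 eV
74.2 PeV = 74200000000000000 eV

5.49 GeV < 99.6 TeV < 74.2 PeV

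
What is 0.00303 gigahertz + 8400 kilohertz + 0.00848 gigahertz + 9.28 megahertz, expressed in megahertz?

29.19 megahertz

In megahertz:
  0.00303 gigahertz = 0.00303e3 megahertz = 3.03
  8400 kilohertz = 8400e-3 megahertz = 8.4
  0.00848 gigahertz = 0.00848e3 megahertz = 8.48
  9.28 megahertz → 9.28
Sum: 3.03 + 8.4 + 8.48 + 9.28 = 29.19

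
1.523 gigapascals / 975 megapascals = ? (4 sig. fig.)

(1.523e9) / (975e6) = 0.0015621e3

1.562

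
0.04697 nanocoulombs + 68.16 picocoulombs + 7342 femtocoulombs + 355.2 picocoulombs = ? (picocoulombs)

In picocoulombs:
  0.04697 nanocoulombs = 0.04697 × 10³ picocoulombs = 46.97
  68.16 picocoulombs → 68.16
  7342 femtocoulombs = 7342 × 10⁻³ picocoulombs = 7.342
  355.2 picocoulombs → 355.2
Sum: 46.97 + 68.16 + 7.342 + 355.2 = 477.672

477.672 picocoulombs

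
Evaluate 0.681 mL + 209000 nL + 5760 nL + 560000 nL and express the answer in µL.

In µL:
  0.681 mL = 0.681 × 10³ µL = 681
  209000 nL = 209000 × 10⁻³ µL = 209
  5760 nL = 5760 × 10⁻³ µL = 5.76
  560000 nL = 560000 × 10⁻³ µL = 560
Sum: 681 + 209 + 5.76 + 560 = 1455.76

1455.76 µL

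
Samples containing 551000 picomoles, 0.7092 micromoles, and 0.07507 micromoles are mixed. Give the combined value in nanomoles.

In nanomoles:
  551000 picomoles = 551000e-3 nanomoles = 551
  0.7092 micromoles = 0.7092e3 nanomoles = 709.2
  0.07507 micromoles = 0.07507e3 nanomoles = 75.07
Sum: 551 + 709.2 + 75.07 = 1335.27

1335.27 nanomoles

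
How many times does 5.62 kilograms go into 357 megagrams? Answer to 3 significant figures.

(357 × 10^6) / (5.62 × 10^3) = 63.52 × 10^3

63500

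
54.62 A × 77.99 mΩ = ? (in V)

54.62 × 77.99 × 10^-3 = 4259.8138 × 10^-3 V

4.2598138 V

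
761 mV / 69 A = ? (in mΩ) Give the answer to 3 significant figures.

(761e-3) / (69) = 11.029e-3 Ω

11.0 mΩ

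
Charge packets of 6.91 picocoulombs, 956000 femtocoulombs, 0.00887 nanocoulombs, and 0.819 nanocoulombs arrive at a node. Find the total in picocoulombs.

In picocoulombs:
  6.91 picocoulombs → 6.91
  956000 femtocoulombs = 956000 × 10^-3 picocoulombs = 956
  0.00887 nanocoulombs = 0.00887 × 10^3 picocoulombs = 8.87
  0.819 nanocoulombs = 0.819 × 10^3 picocoulombs = 819
Sum: 6.91 + 956 + 8.87 + 819 = 1790.78

1790.78 picocoulombs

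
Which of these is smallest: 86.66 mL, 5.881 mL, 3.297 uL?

3.297 uL

86.66 mL = 0.08666 L
5.881 mL = 0.005881 L
3.297 uL = 0.000003297 L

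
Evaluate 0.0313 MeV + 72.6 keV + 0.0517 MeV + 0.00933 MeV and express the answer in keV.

In keV:
  0.0313 MeV = 0.0313e3 keV = 31.3
  72.6 keV → 72.6
  0.0517 MeV = 0.0517e3 keV = 51.7
  0.00933 MeV = 0.00933e3 keV = 9.33
Sum: 31.3 + 72.6 + 51.7 + 9.33 = 164.93

164.93 keV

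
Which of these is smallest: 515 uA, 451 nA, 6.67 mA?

451 nA

515 uA = 0.000515 A
451 nA = 0.000000451 A
6.67 mA = 0.00667 A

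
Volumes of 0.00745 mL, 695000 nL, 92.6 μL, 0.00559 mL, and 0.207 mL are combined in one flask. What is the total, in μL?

In μL:
  0.00745 mL = 0.00745 × 10³ μL = 7.45
  695000 nL = 695000 × 10⁻³ μL = 695
  92.6 μL → 92.6
  0.00559 mL = 0.00559 × 10³ μL = 5.59
  0.207 mL = 0.207 × 10³ μL = 207
Sum: 7.45 + 695 + 92.6 + 5.59 + 207 = 1007.64

1007.64 μL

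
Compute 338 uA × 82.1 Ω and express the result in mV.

27.7498 mV

338 × 10^-6 × 82.1 = 27749.8 × 10^-6 V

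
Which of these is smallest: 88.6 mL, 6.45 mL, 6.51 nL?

6.51 nL

88.6 mL = 0.0886 L
6.45 mL = 0.00645 L
6.51 nL = 0.00000000651 L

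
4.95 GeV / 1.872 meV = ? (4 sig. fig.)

(4.95e9) / (1.872e-3) = 2.6442e12

2644000000000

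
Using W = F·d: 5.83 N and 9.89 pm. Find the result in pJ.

57.6587 pJ

5.83 × 9.89e-12 = 57.6587e-12 J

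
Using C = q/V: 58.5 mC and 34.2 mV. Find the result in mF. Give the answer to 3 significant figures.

1710 mF

(58.5e-3) / (34.2e-3) = 1.7105 F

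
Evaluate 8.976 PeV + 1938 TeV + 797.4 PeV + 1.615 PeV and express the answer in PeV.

809.929 PeV

In PeV:
  8.976 PeV → 8.976
  1938 TeV = 1938 × 10^-3 PeV = 1.938
  797.4 PeV → 797.4
  1.615 PeV → 1.615
Sum: 8.976 + 1.938 + 797.4 + 1.615 = 809.929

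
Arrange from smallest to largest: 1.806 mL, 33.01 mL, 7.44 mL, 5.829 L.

1.806 mL < 7.44 mL < 33.01 mL < 5.829 L

1.806 mL = 0.001806 L
33.01 mL = 0.03301 L
7.44 mL = 0.00744 L
5.829 L = 5.829 L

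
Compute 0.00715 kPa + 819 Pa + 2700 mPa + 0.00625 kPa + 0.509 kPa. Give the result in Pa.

In Pa:
  0.00715 kPa = 0.00715 × 10³ Pa = 7.15
  819 Pa → 819
  2700 mPa = 2700 × 10⁻³ Pa = 2.7
  0.00625 kPa = 0.00625 × 10³ Pa = 6.25
  0.509 kPa = 0.509 × 10³ Pa = 509
Sum: 7.15 + 819 + 2.7 + 6.25 + 509 = 1344.1

1344.1 Pa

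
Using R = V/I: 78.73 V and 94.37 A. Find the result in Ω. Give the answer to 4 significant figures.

0.8343 Ω

(78.73) / (94.37) = 0.834269 Ω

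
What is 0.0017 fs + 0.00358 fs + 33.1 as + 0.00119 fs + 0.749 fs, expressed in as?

In as:
  0.0017 fs = 0.0017e3 as = 1.7
  0.00358 fs = 0.00358e3 as = 3.58
  33.1 as → 33.1
  0.00119 fs = 0.00119e3 as = 1.19
  0.749 fs = 0.749e3 as = 749
Sum: 1.7 + 3.58 + 33.1 + 1.19 + 749 = 788.57

788.57 as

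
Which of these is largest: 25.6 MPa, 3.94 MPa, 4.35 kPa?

25.6 MPa

25.6 MPa = 25600000 Pa
3.94 MPa = 3940000 Pa
4.35 kPa = 4350 Pa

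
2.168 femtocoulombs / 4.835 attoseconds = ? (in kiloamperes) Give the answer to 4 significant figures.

(2.168e-15) / (4.835e-18) = 0.448397e3 A

0.4484 kiloamperes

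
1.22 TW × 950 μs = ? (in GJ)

1.22e12 × 950e-6 = 1159e6 J

1.159 GJ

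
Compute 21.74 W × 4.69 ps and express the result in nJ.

21.74 × 4.69 × 10^-12 = 101.9606 × 10^-12 J

0.1019606 nJ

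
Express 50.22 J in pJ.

50220000000000 pJ

(no prefix) = 10⁰, pico = 10⁻¹²; factor is 10¹².
50.22 × 10¹² = 50220000000000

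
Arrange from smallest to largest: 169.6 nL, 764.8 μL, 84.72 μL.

169.6 nL = 0.0000001696 L
764.8 μL = 0.0007648 L
84.72 μL = 0.00008472 L

169.6 nL < 84.72 μL < 764.8 μL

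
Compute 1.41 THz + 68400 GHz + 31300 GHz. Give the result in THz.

101.11 THz

In THz:
  1.41 THz → 1.41
  68400 GHz = 68400e-3 THz = 68.4
  31300 GHz = 31300e-3 THz = 31.3
Sum: 1.41 + 68.4 + 31.3 = 101.11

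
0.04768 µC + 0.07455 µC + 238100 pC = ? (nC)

360.33 nC

In nC:
  0.04768 µC = 0.04768 × 10^3 nC = 47.68
  0.07455 µC = 0.07455 × 10^3 nC = 74.55
  238100 pC = 238100 × 10^-3 nC = 238.1
Sum: 47.68 + 74.55 + 238.1 = 360.33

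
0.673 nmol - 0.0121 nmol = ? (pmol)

In pmol:
  0.673 nmol = 0.673 × 10^3 pmol = 673
  0.0121 nmol = 0.0121 × 10^3 pmol = 12.1
Difference: 673 - 12.1 = 660.9

660.9 pmol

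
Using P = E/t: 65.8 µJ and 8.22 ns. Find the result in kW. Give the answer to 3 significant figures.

8.00 kW

(65.8 × 10^-6) / (8.22 × 10^-9) = 8.0049 × 10^3 W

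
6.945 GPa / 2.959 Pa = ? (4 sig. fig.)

(6.945 × 10⁹) / (2.959) = 2.3471 × 10⁹

2347000000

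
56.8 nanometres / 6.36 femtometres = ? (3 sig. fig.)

(56.8 × 10^-9) / (6.36 × 10^-15) = 8.931 × 10^6

8930000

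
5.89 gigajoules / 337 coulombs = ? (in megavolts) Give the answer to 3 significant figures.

17.5 megavolts

(5.89 × 10^9) / (337) = 0.017478 × 10^9 V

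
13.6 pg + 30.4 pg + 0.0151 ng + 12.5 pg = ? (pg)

71.6 pg

In pg:
  13.6 pg → 13.6
  30.4 pg → 30.4
  0.0151 ng = 0.0151e3 pg = 15.1
  12.5 pg → 12.5
Sum: 13.6 + 30.4 + 15.1 + 12.5 = 71.6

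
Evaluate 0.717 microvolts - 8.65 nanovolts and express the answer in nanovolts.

708.35 nanovolts

In nanovolts:
  0.717 microvolts = 0.717 × 10^3 nanovolts = 717
  8.65 nanovolts → 8.65
Difference: 717 - 8.65 = 708.35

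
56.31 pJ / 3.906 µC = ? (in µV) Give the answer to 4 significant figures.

14.42 µV

(56.31 × 10^-12) / (3.906 × 10^-6) = 14.4163 × 10^-6 V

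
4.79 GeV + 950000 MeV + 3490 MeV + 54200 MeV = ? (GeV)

In GeV:
  4.79 GeV → 4.79
  950000 MeV = 950000e-3 GeV = 950
  3490 MeV = 3490e-3 GeV = 3.49
  54200 MeV = 54200e-3 GeV = 54.2
Sum: 4.79 + 950 + 3.49 + 54.2 = 1012.48

1012.48 GeV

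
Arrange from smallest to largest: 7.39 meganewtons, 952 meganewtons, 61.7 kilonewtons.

61.7 kilonewtons < 7.39 meganewtons < 952 meganewtons

7.39 meganewtons = 7390000 newtons
952 meganewtons = 952000000 newtons
61.7 kilonewtons = 61700 newtons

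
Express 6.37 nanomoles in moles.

0.00000000637 moles

nano = 10^-9, (no prefix) = 10^0; factor is 10^-9.
6.37 × 10^-9 = 0.00000000637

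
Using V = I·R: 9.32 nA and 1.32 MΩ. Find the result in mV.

12.3024 mV

9.32 × 10^-9 × 1.32 × 10^6 = 12.3024 × 10^-3 V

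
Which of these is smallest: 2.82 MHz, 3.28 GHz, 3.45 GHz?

2.82 MHz = 2820000 Hz
3.28 GHz = 3280000000 Hz
3.45 GHz = 3450000000 Hz

2.82 MHz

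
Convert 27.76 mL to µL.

milli = 10⁻³, micro = 10⁻⁶; factor is 10³.
27.76 × 10³ = 27760

27760 µL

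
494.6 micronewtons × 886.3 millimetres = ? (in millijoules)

0.43836398 millijoules

494.6e-6 × 886.3e-3 = 438363.98e-9 J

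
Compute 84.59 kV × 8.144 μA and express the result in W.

0.68890096 W

84.59 × 10^3 × 8.144 × 10^-6 = 688.90096 × 10^-3 W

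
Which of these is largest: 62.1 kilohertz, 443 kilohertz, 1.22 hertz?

62.1 kilohertz = 62100 hertz
443 kilohertz = 443000 hertz
1.22 hertz = 1.22 hertz

443 kilohertz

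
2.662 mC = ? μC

milli = 1e-3, micro = 1e-6; factor is 1e3.
2.662 × 1e3 = 2662

2662 μC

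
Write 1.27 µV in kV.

0.00000000127 kV

micro = 10⁻⁶, kilo = 10³; factor is 10⁻⁹.
1.27 × 10⁻⁹ = 0.00000000127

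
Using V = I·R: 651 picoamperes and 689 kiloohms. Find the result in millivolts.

0.448539 millivolts

651e-12 × 689e3 = 448539e-9 V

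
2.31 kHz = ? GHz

0.00000231 GHz

kilo = 10³, giga = 10⁹; factor is 10⁻⁶.
2.31 × 10⁻⁶ = 0.00000231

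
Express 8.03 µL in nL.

8030 nL

micro = 10⁻⁶, nano = 10⁻⁹; factor is 10³.
8.03 × 10³ = 8030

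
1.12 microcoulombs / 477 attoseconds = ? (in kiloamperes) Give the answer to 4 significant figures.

2348000 kiloamperes

(1.12 × 10⁻⁶) / (477 × 10⁻¹⁸) = 0.00234801 × 10¹² A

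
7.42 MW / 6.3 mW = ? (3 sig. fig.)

(7.42 × 10^6) / (6.3 × 10^-3) = 1.178 × 10^9

1180000000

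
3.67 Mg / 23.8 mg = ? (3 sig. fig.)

(3.67 × 10^6) / (23.8 × 10^-3) = 0.1542 × 10^9

154000000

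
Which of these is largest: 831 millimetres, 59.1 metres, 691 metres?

831 millimetres = 0.831 metres
59.1 metres = 59.1 metres
691 metres = 691 metres

691 metres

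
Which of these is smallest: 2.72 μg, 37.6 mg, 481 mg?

2.72 μg

2.72 μg = 0.00000272 g
37.6 mg = 0.0376 g
481 mg = 0.481 g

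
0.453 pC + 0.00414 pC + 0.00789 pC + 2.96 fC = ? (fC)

467.99 fC

In fC:
  0.453 pC = 0.453 × 10³ fC = 453
  0.00414 pC = 0.00414 × 10³ fC = 4.14
  0.00789 pC = 0.00789 × 10³ fC = 7.89
  2.96 fC → 2.96
Sum: 453 + 4.14 + 7.89 + 2.96 = 467.99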